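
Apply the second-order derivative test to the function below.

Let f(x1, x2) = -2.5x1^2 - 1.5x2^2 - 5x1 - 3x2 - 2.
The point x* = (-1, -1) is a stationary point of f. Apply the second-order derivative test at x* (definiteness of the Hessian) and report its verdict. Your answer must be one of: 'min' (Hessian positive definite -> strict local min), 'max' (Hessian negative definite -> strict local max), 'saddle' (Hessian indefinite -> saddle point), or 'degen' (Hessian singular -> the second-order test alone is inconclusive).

Compute the Hessian H = grad^2 f:
  H = [[-5, 0], [0, -3]]
Verify stationarity: grad f(x*) = H x* + g = (0, 0).
Eigenvalues of H: -5, -3.
Both eigenvalues < 0, so H is negative definite -> x* is a strict local max.

max


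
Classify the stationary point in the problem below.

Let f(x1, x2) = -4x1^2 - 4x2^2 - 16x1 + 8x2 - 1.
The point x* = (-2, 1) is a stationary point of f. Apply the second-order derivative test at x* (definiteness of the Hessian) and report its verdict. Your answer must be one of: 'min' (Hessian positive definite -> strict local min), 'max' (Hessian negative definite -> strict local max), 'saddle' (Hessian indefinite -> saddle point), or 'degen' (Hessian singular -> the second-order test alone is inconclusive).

Compute the Hessian H = grad^2 f:
  H = [[-8, 0], [0, -8]]
Verify stationarity: grad f(x*) = H x* + g = (0, 0).
Eigenvalues of H: -8, -8.
Both eigenvalues < 0, so H is negative definite -> x* is a strict local max.

max


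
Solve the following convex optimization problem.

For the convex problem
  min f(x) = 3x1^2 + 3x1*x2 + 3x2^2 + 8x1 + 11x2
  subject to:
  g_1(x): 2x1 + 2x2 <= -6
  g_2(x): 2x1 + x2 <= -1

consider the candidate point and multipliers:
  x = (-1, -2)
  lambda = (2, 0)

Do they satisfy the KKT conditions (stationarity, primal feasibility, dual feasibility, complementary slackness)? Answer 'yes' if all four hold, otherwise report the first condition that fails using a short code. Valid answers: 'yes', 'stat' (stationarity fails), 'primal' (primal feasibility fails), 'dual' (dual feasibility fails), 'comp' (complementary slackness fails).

Gradient of f: grad f(x) = Q x + c = (-4, -4)
Constraint values g_i(x) = a_i^T x - b_i:
  g_1((-1, -2)) = 0
  g_2((-1, -2)) = -3
Stationarity residual: grad f(x) + sum_i lambda_i a_i = (0, 0)
  -> stationarity OK
Primal feasibility (all g_i <= 0): OK
Dual feasibility (all lambda_i >= 0): OK
Complementary slackness (lambda_i * g_i(x) = 0 for all i): OK

Verdict: yes, KKT holds.

yes


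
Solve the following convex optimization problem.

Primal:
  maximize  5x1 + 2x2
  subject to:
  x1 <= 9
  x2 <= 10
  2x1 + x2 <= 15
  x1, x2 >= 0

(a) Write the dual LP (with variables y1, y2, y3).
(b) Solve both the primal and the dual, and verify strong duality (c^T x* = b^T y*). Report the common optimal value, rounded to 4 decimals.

The standard primal-dual pair for 'max c^T x s.t. A x <= b, x >= 0' is:
  Dual:  min b^T y  s.t.  A^T y >= c,  y >= 0.

So the dual LP is:
  minimize  9y1 + 10y2 + 15y3
  subject to:
    y1 + 2y3 >= 5
    y2 + y3 >= 2
    y1, y2, y3 >= 0

Solving the primal: x* = (7.5, 0).
  primal value c^T x* = 37.5.
Solving the dual: y* = (0, 0, 2.5).
  dual value b^T y* = 37.5.
Strong duality: c^T x* = b^T y*. Confirmed.

37.5


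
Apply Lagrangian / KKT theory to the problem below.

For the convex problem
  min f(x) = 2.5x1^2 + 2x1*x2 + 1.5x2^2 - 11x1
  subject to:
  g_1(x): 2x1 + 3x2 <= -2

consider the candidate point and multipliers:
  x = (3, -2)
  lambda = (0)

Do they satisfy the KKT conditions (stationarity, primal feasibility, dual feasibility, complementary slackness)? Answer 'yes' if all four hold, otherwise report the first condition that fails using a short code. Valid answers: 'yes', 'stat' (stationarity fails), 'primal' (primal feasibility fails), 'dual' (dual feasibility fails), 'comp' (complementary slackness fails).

Gradient of f: grad f(x) = Q x + c = (0, 0)
Constraint values g_i(x) = a_i^T x - b_i:
  g_1((3, -2)) = 2
Stationarity residual: grad f(x) + sum_i lambda_i a_i = (0, 0)
  -> stationarity OK
Primal feasibility (all g_i <= 0): FAILS
Dual feasibility (all lambda_i >= 0): OK
Complementary slackness (lambda_i * g_i(x) = 0 for all i): OK

Verdict: the first failing condition is primal_feasibility -> primal.

primal


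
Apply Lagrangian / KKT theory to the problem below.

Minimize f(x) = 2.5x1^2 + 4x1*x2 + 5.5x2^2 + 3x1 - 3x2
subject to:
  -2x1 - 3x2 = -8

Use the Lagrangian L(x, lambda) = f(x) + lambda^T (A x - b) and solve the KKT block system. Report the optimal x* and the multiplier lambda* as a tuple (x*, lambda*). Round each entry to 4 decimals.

Form the Lagrangian:
  L(x, lambda) = (1/2) x^T Q x + c^T x + lambda^T (A x - b)
Stationarity (grad_x L = 0): Q x + c + A^T lambda = 0.
Primal feasibility: A x = b.

This gives the KKT block system:
  [ Q   A^T ] [ x     ]   [-c ]
  [ A    0  ] [ lambda ] = [ b ]

Solving the linear system:
  x*      = (0.8537, 2.0976)
  lambda* = (7.8293)
  f(x*)   = 29.4512

x* = (0.8537, 2.0976), lambda* = (7.8293)


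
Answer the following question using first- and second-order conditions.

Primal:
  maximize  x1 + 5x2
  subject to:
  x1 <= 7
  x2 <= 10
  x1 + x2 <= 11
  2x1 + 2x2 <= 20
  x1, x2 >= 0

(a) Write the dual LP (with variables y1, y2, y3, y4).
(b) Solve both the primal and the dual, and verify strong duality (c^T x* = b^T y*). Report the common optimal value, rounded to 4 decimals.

The standard primal-dual pair for 'max c^T x s.t. A x <= b, x >= 0' is:
  Dual:  min b^T y  s.t.  A^T y >= c,  y >= 0.

So the dual LP is:
  minimize  7y1 + 10y2 + 11y3 + 20y4
  subject to:
    y1 + y3 + 2y4 >= 1
    y2 + y3 + 2y4 >= 5
    y1, y2, y3, y4 >= 0

Solving the primal: x* = (0, 10).
  primal value c^T x* = 50.
Solving the dual: y* = (0, 0, 0, 2.5).
  dual value b^T y* = 50.
Strong duality: c^T x* = b^T y*. Confirmed.

50


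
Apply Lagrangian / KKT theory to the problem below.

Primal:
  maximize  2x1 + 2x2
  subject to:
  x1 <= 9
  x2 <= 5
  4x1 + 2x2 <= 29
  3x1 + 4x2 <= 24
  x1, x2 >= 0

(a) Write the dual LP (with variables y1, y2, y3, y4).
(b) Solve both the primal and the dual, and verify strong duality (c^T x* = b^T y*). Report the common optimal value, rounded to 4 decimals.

The standard primal-dual pair for 'max c^T x s.t. A x <= b, x >= 0' is:
  Dual:  min b^T y  s.t.  A^T y >= c,  y >= 0.

So the dual LP is:
  minimize  9y1 + 5y2 + 29y3 + 24y4
  subject to:
    y1 + 4y3 + 3y4 >= 2
    y2 + 2y3 + 4y4 >= 2
    y1, y2, y3, y4 >= 0

Solving the primal: x* = (6.8, 0.9).
  primal value c^T x* = 15.4.
Solving the dual: y* = (0, 0, 0.2, 0.4).
  dual value b^T y* = 15.4.
Strong duality: c^T x* = b^T y*. Confirmed.

15.4


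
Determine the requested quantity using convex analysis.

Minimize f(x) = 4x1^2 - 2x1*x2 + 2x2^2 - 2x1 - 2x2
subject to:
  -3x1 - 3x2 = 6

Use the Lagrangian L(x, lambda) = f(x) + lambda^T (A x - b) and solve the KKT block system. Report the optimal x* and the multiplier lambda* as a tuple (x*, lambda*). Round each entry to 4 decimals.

Form the Lagrangian:
  L(x, lambda) = (1/2) x^T Q x + c^T x + lambda^T (A x - b)
Stationarity (grad_x L = 0): Q x + c + A^T lambda = 0.
Primal feasibility: A x = b.

This gives the KKT block system:
  [ Q   A^T ] [ x     ]   [-c ]
  [ A    0  ] [ lambda ] = [ b ]

Solving the linear system:
  x*      = (-0.75, -1.25)
  lambda* = (-1.8333)
  f(x*)   = 7.5

x* = (-0.75, -1.25), lambda* = (-1.8333)


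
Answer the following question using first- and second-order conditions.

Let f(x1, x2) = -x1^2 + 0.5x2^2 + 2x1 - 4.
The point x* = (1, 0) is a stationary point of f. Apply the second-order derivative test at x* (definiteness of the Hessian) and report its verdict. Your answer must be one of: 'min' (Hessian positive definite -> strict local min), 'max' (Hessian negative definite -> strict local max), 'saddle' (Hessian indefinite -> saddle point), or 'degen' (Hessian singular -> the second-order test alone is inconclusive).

Compute the Hessian H = grad^2 f:
  H = [[-2, 0], [0, 1]]
Verify stationarity: grad f(x*) = H x* + g = (0, 0).
Eigenvalues of H: -2, 1.
Eigenvalues have mixed signs, so H is indefinite -> x* is a saddle point.

saddle


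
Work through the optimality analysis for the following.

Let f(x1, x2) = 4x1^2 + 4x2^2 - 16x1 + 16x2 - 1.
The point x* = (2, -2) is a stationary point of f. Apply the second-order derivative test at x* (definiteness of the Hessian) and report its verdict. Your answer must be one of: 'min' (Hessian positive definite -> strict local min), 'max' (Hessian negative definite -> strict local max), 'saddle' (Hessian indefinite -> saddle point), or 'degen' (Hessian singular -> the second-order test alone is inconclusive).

Compute the Hessian H = grad^2 f:
  H = [[8, 0], [0, 8]]
Verify stationarity: grad f(x*) = H x* + g = (0, 0).
Eigenvalues of H: 8, 8.
Both eigenvalues > 0, so H is positive definite -> x* is a strict local min.

min


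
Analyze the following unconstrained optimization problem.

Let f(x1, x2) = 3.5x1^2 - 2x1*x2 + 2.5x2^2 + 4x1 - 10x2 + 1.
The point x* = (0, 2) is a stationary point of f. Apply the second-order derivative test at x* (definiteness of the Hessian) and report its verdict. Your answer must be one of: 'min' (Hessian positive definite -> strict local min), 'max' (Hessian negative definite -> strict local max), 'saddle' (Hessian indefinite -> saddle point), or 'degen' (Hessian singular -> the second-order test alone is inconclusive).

Compute the Hessian H = grad^2 f:
  H = [[7, -2], [-2, 5]]
Verify stationarity: grad f(x*) = H x* + g = (0, 0).
Eigenvalues of H: 3.7639, 8.2361.
Both eigenvalues > 0, so H is positive definite -> x* is a strict local min.

min


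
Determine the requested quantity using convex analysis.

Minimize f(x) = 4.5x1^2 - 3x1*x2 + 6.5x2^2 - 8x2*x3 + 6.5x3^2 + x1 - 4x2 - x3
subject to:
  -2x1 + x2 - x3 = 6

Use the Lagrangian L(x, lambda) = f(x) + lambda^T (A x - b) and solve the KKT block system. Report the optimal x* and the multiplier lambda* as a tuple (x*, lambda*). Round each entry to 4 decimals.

Form the Lagrangian:
  L(x, lambda) = (1/2) x^T Q x + c^T x + lambda^T (A x - b)
Stationarity (grad_x L = 0): Q x + c + A^T lambda = 0.
Primal feasibility: A x = b.

This gives the KKT block system:
  [ Q   A^T ] [ x     ]   [-c ]
  [ A    0  ] [ lambda ] = [ b ]

Solving the linear system:
  x*      = (-2.5737, 0.1542, -0.6984)
  lambda* = (-11.3129)
  f(x*)   = 32.6927

x* = (-2.5737, 0.1542, -0.6984), lambda* = (-11.3129)


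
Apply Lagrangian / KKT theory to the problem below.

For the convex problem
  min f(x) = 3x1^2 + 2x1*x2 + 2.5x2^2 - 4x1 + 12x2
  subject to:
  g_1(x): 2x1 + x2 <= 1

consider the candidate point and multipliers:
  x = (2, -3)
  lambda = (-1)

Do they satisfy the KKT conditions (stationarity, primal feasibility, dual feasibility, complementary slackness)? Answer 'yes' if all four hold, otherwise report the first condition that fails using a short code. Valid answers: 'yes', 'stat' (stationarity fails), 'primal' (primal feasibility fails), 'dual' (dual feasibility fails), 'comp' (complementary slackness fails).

Gradient of f: grad f(x) = Q x + c = (2, 1)
Constraint values g_i(x) = a_i^T x - b_i:
  g_1((2, -3)) = 0
Stationarity residual: grad f(x) + sum_i lambda_i a_i = (0, 0)
  -> stationarity OK
Primal feasibility (all g_i <= 0): OK
Dual feasibility (all lambda_i >= 0): FAILS
Complementary slackness (lambda_i * g_i(x) = 0 for all i): OK

Verdict: the first failing condition is dual_feasibility -> dual.

dual


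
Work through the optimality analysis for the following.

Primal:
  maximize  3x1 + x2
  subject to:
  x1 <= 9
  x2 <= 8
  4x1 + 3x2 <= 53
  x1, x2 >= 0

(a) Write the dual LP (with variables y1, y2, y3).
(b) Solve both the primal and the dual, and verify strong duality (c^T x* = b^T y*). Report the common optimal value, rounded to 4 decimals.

The standard primal-dual pair for 'max c^T x s.t. A x <= b, x >= 0' is:
  Dual:  min b^T y  s.t.  A^T y >= c,  y >= 0.

So the dual LP is:
  minimize  9y1 + 8y2 + 53y3
  subject to:
    y1 + 4y3 >= 3
    y2 + 3y3 >= 1
    y1, y2, y3 >= 0

Solving the primal: x* = (9, 5.6667).
  primal value c^T x* = 32.6667.
Solving the dual: y* = (1.6667, 0, 0.3333).
  dual value b^T y* = 32.6667.
Strong duality: c^T x* = b^T y*. Confirmed.

32.6667


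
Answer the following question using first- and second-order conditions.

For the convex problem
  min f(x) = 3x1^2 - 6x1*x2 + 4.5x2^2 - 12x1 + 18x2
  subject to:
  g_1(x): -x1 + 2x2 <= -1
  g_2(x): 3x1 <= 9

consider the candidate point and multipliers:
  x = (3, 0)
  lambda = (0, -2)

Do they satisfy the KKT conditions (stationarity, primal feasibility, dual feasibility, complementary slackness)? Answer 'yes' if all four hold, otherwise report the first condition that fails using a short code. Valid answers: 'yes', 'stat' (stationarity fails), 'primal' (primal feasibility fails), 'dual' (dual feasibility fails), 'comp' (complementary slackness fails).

Gradient of f: grad f(x) = Q x + c = (6, 0)
Constraint values g_i(x) = a_i^T x - b_i:
  g_1((3, 0)) = -2
  g_2((3, 0)) = 0
Stationarity residual: grad f(x) + sum_i lambda_i a_i = (0, 0)
  -> stationarity OK
Primal feasibility (all g_i <= 0): OK
Dual feasibility (all lambda_i >= 0): FAILS
Complementary slackness (lambda_i * g_i(x) = 0 for all i): OK

Verdict: the first failing condition is dual_feasibility -> dual.

dual


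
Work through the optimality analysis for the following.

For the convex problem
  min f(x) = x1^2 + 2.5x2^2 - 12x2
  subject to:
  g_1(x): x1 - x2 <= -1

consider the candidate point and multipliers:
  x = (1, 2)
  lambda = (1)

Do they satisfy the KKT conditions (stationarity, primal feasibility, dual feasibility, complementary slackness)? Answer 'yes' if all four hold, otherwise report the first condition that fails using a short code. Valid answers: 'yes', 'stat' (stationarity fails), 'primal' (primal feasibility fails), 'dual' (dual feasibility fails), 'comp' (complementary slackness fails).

Gradient of f: grad f(x) = Q x + c = (2, -2)
Constraint values g_i(x) = a_i^T x - b_i:
  g_1((1, 2)) = 0
Stationarity residual: grad f(x) + sum_i lambda_i a_i = (3, -3)
  -> stationarity FAILS
Primal feasibility (all g_i <= 0): OK
Dual feasibility (all lambda_i >= 0): OK
Complementary slackness (lambda_i * g_i(x) = 0 for all i): OK

Verdict: the first failing condition is stationarity -> stat.

stat


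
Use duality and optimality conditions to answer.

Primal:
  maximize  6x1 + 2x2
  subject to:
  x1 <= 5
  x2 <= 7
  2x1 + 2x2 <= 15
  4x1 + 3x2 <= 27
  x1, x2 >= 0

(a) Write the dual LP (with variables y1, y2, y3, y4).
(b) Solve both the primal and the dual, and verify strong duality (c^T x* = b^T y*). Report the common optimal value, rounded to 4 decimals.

The standard primal-dual pair for 'max c^T x s.t. A x <= b, x >= 0' is:
  Dual:  min b^T y  s.t.  A^T y >= c,  y >= 0.

So the dual LP is:
  minimize  5y1 + 7y2 + 15y3 + 27y4
  subject to:
    y1 + 2y3 + 4y4 >= 6
    y2 + 2y3 + 3y4 >= 2
    y1, y2, y3, y4 >= 0

Solving the primal: x* = (5, 2.3333).
  primal value c^T x* = 34.6667.
Solving the dual: y* = (3.3333, 0, 0, 0.6667).
  dual value b^T y* = 34.6667.
Strong duality: c^T x* = b^T y*. Confirmed.

34.6667


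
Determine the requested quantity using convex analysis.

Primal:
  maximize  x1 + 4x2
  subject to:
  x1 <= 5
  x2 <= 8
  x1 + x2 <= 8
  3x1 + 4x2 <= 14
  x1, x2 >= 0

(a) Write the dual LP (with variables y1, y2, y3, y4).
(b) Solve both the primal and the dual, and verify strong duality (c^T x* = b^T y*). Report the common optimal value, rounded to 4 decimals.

The standard primal-dual pair for 'max c^T x s.t. A x <= b, x >= 0' is:
  Dual:  min b^T y  s.t.  A^T y >= c,  y >= 0.

So the dual LP is:
  minimize  5y1 + 8y2 + 8y3 + 14y4
  subject to:
    y1 + y3 + 3y4 >= 1
    y2 + y3 + 4y4 >= 4
    y1, y2, y3, y4 >= 0

Solving the primal: x* = (0, 3.5).
  primal value c^T x* = 14.
Solving the dual: y* = (0, 0, 0, 1).
  dual value b^T y* = 14.
Strong duality: c^T x* = b^T y*. Confirmed.

14


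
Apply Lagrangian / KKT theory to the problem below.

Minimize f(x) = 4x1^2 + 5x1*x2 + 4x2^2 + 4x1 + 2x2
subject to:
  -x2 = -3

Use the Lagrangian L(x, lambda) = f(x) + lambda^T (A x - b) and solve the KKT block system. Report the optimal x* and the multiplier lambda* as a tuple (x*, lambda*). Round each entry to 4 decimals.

Form the Lagrangian:
  L(x, lambda) = (1/2) x^T Q x + c^T x + lambda^T (A x - b)
Stationarity (grad_x L = 0): Q x + c + A^T lambda = 0.
Primal feasibility: A x = b.

This gives the KKT block system:
  [ Q   A^T ] [ x     ]   [-c ]
  [ A    0  ] [ lambda ] = [ b ]

Solving the linear system:
  x*      = (-2.375, 3)
  lambda* = (14.125)
  f(x*)   = 19.4375

x* = (-2.375, 3), lambda* = (14.125)


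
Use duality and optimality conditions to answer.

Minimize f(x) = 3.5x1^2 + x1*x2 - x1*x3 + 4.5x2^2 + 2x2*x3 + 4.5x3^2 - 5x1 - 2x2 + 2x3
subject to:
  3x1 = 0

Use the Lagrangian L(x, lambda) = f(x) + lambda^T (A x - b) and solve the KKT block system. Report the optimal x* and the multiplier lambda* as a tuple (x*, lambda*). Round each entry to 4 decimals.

Form the Lagrangian:
  L(x, lambda) = (1/2) x^T Q x + c^T x + lambda^T (A x - b)
Stationarity (grad_x L = 0): Q x + c + A^T lambda = 0.
Primal feasibility: A x = b.

This gives the KKT block system:
  [ Q   A^T ] [ x     ]   [-c ]
  [ A    0  ] [ lambda ] = [ b ]

Solving the linear system:
  x*      = (0, 0.2857, -0.2857)
  lambda* = (1.4762)
  f(x*)   = -0.5714

x* = (0, 0.2857, -0.2857), lambda* = (1.4762)


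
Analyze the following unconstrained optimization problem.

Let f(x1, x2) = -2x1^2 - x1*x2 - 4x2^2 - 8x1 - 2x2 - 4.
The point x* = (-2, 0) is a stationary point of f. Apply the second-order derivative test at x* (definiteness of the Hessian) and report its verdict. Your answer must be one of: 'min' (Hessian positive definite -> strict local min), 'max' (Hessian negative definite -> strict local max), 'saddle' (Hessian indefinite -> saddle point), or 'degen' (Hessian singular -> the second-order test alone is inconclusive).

Compute the Hessian H = grad^2 f:
  H = [[-4, -1], [-1, -8]]
Verify stationarity: grad f(x*) = H x* + g = (0, 0).
Eigenvalues of H: -8.2361, -3.7639.
Both eigenvalues < 0, so H is negative definite -> x* is a strict local max.

max


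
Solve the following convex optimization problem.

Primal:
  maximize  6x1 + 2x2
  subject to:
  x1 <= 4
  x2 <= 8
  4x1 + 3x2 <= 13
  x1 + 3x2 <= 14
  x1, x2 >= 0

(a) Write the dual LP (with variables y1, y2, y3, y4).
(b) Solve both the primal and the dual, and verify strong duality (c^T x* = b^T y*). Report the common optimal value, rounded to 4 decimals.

The standard primal-dual pair for 'max c^T x s.t. A x <= b, x >= 0' is:
  Dual:  min b^T y  s.t.  A^T y >= c,  y >= 0.

So the dual LP is:
  minimize  4y1 + 8y2 + 13y3 + 14y4
  subject to:
    y1 + 4y3 + y4 >= 6
    y2 + 3y3 + 3y4 >= 2
    y1, y2, y3, y4 >= 0

Solving the primal: x* = (3.25, 0).
  primal value c^T x* = 19.5.
Solving the dual: y* = (0, 0, 1.5, 0).
  dual value b^T y* = 19.5.
Strong duality: c^T x* = b^T y*. Confirmed.

19.5


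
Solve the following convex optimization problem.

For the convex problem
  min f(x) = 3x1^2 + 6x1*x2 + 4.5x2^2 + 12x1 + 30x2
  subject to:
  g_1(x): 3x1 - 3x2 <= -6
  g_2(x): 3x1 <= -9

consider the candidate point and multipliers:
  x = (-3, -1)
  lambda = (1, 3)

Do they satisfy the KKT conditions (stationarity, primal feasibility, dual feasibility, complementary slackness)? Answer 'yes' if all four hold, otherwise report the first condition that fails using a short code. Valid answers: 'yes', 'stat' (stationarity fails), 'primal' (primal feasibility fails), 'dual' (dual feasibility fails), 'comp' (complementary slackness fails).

Gradient of f: grad f(x) = Q x + c = (-12, 3)
Constraint values g_i(x) = a_i^T x - b_i:
  g_1((-3, -1)) = 0
  g_2((-3, -1)) = 0
Stationarity residual: grad f(x) + sum_i lambda_i a_i = (0, 0)
  -> stationarity OK
Primal feasibility (all g_i <= 0): OK
Dual feasibility (all lambda_i >= 0): OK
Complementary slackness (lambda_i * g_i(x) = 0 for all i): OK

Verdict: yes, KKT holds.

yes


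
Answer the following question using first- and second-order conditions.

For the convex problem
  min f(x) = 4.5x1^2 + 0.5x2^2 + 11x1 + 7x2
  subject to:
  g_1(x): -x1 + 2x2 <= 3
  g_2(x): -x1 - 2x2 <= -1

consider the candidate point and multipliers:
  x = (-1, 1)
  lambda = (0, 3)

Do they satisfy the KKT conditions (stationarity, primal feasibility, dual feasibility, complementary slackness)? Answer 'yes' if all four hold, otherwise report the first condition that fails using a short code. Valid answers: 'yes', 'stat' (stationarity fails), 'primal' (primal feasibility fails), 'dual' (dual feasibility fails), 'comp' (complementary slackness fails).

Gradient of f: grad f(x) = Q x + c = (2, 8)
Constraint values g_i(x) = a_i^T x - b_i:
  g_1((-1, 1)) = 0
  g_2((-1, 1)) = 0
Stationarity residual: grad f(x) + sum_i lambda_i a_i = (-1, 2)
  -> stationarity FAILS
Primal feasibility (all g_i <= 0): OK
Dual feasibility (all lambda_i >= 0): OK
Complementary slackness (lambda_i * g_i(x) = 0 for all i): OK

Verdict: the first failing condition is stationarity -> stat.

stat


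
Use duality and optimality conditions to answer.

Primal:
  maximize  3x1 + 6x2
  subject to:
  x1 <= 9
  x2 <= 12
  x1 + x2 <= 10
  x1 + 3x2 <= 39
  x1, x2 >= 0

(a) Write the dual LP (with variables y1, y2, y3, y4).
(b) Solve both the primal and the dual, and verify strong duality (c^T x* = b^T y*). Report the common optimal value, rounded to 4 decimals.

The standard primal-dual pair for 'max c^T x s.t. A x <= b, x >= 0' is:
  Dual:  min b^T y  s.t.  A^T y >= c,  y >= 0.

So the dual LP is:
  minimize  9y1 + 12y2 + 10y3 + 39y4
  subject to:
    y1 + y3 + y4 >= 3
    y2 + y3 + 3y4 >= 6
    y1, y2, y3, y4 >= 0

Solving the primal: x* = (0, 10).
  primal value c^T x* = 60.
Solving the dual: y* = (0, 0, 6, 0).
  dual value b^T y* = 60.
Strong duality: c^T x* = b^T y*. Confirmed.

60


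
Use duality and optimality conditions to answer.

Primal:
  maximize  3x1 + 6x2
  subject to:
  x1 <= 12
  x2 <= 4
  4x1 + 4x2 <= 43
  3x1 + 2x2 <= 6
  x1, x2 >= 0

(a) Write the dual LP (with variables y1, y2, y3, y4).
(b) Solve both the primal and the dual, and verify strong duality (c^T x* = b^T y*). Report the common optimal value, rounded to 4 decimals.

The standard primal-dual pair for 'max c^T x s.t. A x <= b, x >= 0' is:
  Dual:  min b^T y  s.t.  A^T y >= c,  y >= 0.

So the dual LP is:
  minimize  12y1 + 4y2 + 43y3 + 6y4
  subject to:
    y1 + 4y3 + 3y4 >= 3
    y2 + 4y3 + 2y4 >= 6
    y1, y2, y3, y4 >= 0

Solving the primal: x* = (0, 3).
  primal value c^T x* = 18.
Solving the dual: y* = (0, 0, 0, 3).
  dual value b^T y* = 18.
Strong duality: c^T x* = b^T y*. Confirmed.

18


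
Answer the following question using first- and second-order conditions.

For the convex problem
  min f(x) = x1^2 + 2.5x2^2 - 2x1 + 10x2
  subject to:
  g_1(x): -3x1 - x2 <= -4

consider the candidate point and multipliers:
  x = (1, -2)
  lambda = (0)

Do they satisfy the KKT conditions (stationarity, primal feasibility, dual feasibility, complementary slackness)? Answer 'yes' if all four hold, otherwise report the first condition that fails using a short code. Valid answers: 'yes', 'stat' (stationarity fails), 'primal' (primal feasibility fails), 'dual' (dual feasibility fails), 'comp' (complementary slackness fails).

Gradient of f: grad f(x) = Q x + c = (0, 0)
Constraint values g_i(x) = a_i^T x - b_i:
  g_1((1, -2)) = 3
Stationarity residual: grad f(x) + sum_i lambda_i a_i = (0, 0)
  -> stationarity OK
Primal feasibility (all g_i <= 0): FAILS
Dual feasibility (all lambda_i >= 0): OK
Complementary slackness (lambda_i * g_i(x) = 0 for all i): OK

Verdict: the first failing condition is primal_feasibility -> primal.

primal


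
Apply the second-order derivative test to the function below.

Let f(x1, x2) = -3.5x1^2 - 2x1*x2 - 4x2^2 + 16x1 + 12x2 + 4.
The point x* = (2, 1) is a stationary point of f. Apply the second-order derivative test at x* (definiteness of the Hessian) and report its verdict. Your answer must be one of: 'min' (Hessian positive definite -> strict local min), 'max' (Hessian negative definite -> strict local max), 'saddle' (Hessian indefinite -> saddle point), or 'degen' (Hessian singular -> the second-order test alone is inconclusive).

Compute the Hessian H = grad^2 f:
  H = [[-7, -2], [-2, -8]]
Verify stationarity: grad f(x*) = H x* + g = (0, 0).
Eigenvalues of H: -9.5616, -5.4384.
Both eigenvalues < 0, so H is negative definite -> x* is a strict local max.

max


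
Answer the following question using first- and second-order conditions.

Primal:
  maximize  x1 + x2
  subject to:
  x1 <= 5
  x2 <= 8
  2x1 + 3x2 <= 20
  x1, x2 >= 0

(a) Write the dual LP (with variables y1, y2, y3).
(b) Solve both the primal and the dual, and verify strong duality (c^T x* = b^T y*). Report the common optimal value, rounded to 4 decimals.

The standard primal-dual pair for 'max c^T x s.t. A x <= b, x >= 0' is:
  Dual:  min b^T y  s.t.  A^T y >= c,  y >= 0.

So the dual LP is:
  minimize  5y1 + 8y2 + 20y3
  subject to:
    y1 + 2y3 >= 1
    y2 + 3y3 >= 1
    y1, y2, y3 >= 0

Solving the primal: x* = (5, 3.3333).
  primal value c^T x* = 8.3333.
Solving the dual: y* = (0.3333, 0, 0.3333).
  dual value b^T y* = 8.3333.
Strong duality: c^T x* = b^T y*. Confirmed.

8.3333


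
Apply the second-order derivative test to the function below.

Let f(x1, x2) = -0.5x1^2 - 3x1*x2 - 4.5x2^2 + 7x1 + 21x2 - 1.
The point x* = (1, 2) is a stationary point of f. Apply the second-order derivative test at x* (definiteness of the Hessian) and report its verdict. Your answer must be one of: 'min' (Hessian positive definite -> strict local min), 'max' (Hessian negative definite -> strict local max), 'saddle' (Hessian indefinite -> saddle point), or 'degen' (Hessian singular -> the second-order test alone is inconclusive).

Compute the Hessian H = grad^2 f:
  H = [[-1, -3], [-3, -9]]
Verify stationarity: grad f(x*) = H x* + g = (0, 0).
Eigenvalues of H: -10, 0.
H has a zero eigenvalue (singular; negative semidefinite but not definite), so H is neither positive definite, negative definite, nor indefinite. The second-order test alone is inconclusive -> degen.
(Indeed, f is constant along the null direction of H through x*, so x* is not a strict local extremum.)

degen


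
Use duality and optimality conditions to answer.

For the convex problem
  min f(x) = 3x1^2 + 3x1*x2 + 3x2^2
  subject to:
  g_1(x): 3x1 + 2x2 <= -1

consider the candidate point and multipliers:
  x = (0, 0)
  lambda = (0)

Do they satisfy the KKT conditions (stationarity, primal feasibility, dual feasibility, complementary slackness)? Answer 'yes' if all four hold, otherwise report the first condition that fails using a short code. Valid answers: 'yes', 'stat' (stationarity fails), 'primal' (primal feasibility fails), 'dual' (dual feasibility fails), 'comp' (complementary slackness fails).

Gradient of f: grad f(x) = Q x + c = (0, 0)
Constraint values g_i(x) = a_i^T x - b_i:
  g_1((0, 0)) = 1
Stationarity residual: grad f(x) + sum_i lambda_i a_i = (0, 0)
  -> stationarity OK
Primal feasibility (all g_i <= 0): FAILS
Dual feasibility (all lambda_i >= 0): OK
Complementary slackness (lambda_i * g_i(x) = 0 for all i): OK

Verdict: the first failing condition is primal_feasibility -> primal.

primal


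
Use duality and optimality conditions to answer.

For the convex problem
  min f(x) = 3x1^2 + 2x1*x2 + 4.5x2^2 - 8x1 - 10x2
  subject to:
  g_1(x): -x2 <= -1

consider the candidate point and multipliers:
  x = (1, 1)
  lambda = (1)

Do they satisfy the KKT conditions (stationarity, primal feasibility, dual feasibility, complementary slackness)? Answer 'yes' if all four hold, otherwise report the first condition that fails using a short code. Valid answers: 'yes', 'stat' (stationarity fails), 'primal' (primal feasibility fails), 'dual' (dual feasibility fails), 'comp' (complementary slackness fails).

Gradient of f: grad f(x) = Q x + c = (0, 1)
Constraint values g_i(x) = a_i^T x - b_i:
  g_1((1, 1)) = 0
Stationarity residual: grad f(x) + sum_i lambda_i a_i = (0, 0)
  -> stationarity OK
Primal feasibility (all g_i <= 0): OK
Dual feasibility (all lambda_i >= 0): OK
Complementary slackness (lambda_i * g_i(x) = 0 for all i): OK

Verdict: yes, KKT holds.

yes


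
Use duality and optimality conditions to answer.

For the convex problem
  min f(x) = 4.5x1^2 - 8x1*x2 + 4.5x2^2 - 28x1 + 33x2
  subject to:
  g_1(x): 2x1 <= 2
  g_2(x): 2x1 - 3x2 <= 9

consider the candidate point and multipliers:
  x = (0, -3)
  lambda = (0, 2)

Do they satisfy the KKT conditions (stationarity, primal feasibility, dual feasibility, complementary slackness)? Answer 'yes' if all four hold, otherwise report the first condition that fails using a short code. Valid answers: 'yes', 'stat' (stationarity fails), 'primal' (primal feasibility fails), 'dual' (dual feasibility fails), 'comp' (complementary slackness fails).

Gradient of f: grad f(x) = Q x + c = (-4, 6)
Constraint values g_i(x) = a_i^T x - b_i:
  g_1((0, -3)) = -2
  g_2((0, -3)) = 0
Stationarity residual: grad f(x) + sum_i lambda_i a_i = (0, 0)
  -> stationarity OK
Primal feasibility (all g_i <= 0): OK
Dual feasibility (all lambda_i >= 0): OK
Complementary slackness (lambda_i * g_i(x) = 0 for all i): OK

Verdict: yes, KKT holds.

yes


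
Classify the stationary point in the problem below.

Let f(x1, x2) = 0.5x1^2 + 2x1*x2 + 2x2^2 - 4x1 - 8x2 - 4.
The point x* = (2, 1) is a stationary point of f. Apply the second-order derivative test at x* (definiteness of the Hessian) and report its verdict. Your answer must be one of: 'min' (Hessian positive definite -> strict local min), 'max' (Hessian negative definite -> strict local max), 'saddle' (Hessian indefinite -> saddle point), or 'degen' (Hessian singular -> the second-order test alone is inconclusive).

Compute the Hessian H = grad^2 f:
  H = [[1, 2], [2, 4]]
Verify stationarity: grad f(x*) = H x* + g = (0, 0).
Eigenvalues of H: 0, 5.
H has a zero eigenvalue (singular; positive semidefinite but not definite), so H is neither positive definite, negative definite, nor indefinite. The second-order test alone is inconclusive -> degen.
(Indeed, f is constant along the null direction of H through x*, so x* is not a strict local extremum.)

degen


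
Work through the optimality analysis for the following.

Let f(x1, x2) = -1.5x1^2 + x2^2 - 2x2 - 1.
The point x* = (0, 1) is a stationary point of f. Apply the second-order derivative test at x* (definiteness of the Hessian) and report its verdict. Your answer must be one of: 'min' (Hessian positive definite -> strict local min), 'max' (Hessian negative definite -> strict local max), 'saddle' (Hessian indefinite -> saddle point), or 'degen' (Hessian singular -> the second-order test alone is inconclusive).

Compute the Hessian H = grad^2 f:
  H = [[-3, 0], [0, 2]]
Verify stationarity: grad f(x*) = H x* + g = (0, 0).
Eigenvalues of H: -3, 2.
Eigenvalues have mixed signs, so H is indefinite -> x* is a saddle point.

saddle


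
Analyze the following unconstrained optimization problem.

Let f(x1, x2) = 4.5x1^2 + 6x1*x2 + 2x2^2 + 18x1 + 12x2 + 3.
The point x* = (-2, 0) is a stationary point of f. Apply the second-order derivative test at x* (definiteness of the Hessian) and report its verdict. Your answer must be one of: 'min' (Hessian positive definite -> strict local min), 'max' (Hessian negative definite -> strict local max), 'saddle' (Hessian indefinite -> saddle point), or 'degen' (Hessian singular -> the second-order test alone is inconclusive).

Compute the Hessian H = grad^2 f:
  H = [[9, 6], [6, 4]]
Verify stationarity: grad f(x*) = H x* + g = (0, 0).
Eigenvalues of H: 0, 13.
H has a zero eigenvalue (singular; positive semidefinite but not definite), so H is neither positive definite, negative definite, nor indefinite. The second-order test alone is inconclusive -> degen.
(Indeed, f is constant along the null direction of H through x*, so x* is not a strict local extremum.)

degen


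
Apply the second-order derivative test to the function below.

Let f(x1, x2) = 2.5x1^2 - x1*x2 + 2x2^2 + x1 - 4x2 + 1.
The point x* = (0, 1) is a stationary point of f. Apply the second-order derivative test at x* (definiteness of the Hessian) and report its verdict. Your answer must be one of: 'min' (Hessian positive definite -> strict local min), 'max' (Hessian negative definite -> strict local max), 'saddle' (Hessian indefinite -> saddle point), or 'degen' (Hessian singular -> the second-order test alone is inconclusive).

Compute the Hessian H = grad^2 f:
  H = [[5, -1], [-1, 4]]
Verify stationarity: grad f(x*) = H x* + g = (0, 0).
Eigenvalues of H: 3.382, 5.618.
Both eigenvalues > 0, so H is positive definite -> x* is a strict local min.

min


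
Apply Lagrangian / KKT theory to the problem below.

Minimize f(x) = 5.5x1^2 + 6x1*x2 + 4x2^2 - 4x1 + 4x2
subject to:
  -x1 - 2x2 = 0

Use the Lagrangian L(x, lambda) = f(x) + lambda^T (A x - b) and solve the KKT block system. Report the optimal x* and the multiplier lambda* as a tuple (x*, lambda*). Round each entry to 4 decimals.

Form the Lagrangian:
  L(x, lambda) = (1/2) x^T Q x + c^T x + lambda^T (A x - b)
Stationarity (grad_x L = 0): Q x + c + A^T lambda = 0.
Primal feasibility: A x = b.

This gives the KKT block system:
  [ Q   A^T ] [ x     ]   [-c ]
  [ A    0  ] [ lambda ] = [ b ]

Solving the linear system:
  x*      = (0.8571, -0.4286)
  lambda* = (2.8571)
  f(x*)   = -2.5714

x* = (0.8571, -0.4286), lambda* = (2.8571)


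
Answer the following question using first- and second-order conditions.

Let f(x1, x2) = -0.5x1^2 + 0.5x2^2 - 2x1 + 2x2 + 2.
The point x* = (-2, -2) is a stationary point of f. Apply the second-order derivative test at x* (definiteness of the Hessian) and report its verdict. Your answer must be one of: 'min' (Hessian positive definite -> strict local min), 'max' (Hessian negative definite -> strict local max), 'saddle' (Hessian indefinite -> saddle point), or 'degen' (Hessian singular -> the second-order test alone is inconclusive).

Compute the Hessian H = grad^2 f:
  H = [[-1, 0], [0, 1]]
Verify stationarity: grad f(x*) = H x* + g = (0, 0).
Eigenvalues of H: -1, 1.
Eigenvalues have mixed signs, so H is indefinite -> x* is a saddle point.

saddle


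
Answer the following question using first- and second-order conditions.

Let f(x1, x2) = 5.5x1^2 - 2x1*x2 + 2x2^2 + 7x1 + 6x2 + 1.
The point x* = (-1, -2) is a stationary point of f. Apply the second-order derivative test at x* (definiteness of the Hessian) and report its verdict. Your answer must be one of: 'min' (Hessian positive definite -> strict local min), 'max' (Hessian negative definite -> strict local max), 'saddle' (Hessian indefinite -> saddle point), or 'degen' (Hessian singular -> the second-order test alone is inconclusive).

Compute the Hessian H = grad^2 f:
  H = [[11, -2], [-2, 4]]
Verify stationarity: grad f(x*) = H x* + g = (0, 0).
Eigenvalues of H: 3.4689, 11.5311.
Both eigenvalues > 0, so H is positive definite -> x* is a strict local min.

min


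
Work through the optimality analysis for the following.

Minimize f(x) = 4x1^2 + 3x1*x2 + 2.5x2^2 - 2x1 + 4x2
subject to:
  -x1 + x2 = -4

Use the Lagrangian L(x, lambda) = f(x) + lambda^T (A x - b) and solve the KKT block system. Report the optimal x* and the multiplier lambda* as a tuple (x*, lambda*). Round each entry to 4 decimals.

Form the Lagrangian:
  L(x, lambda) = (1/2) x^T Q x + c^T x + lambda^T (A x - b)
Stationarity (grad_x L = 0): Q x + c + A^T lambda = 0.
Primal feasibility: A x = b.

This gives the KKT block system:
  [ Q   A^T ] [ x     ]   [-c ]
  [ A    0  ] [ lambda ] = [ b ]

Solving the linear system:
  x*      = (1.5789, -2.4211)
  lambda* = (3.3684)
  f(x*)   = 0.3158

x* = (1.5789, -2.4211), lambda* = (3.3684)


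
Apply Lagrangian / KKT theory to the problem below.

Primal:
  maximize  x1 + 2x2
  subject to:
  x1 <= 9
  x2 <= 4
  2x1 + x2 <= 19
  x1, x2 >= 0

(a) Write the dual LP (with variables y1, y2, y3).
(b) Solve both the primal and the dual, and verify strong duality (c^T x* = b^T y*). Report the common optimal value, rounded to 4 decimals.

The standard primal-dual pair for 'max c^T x s.t. A x <= b, x >= 0' is:
  Dual:  min b^T y  s.t.  A^T y >= c,  y >= 0.

So the dual LP is:
  minimize  9y1 + 4y2 + 19y3
  subject to:
    y1 + 2y3 >= 1
    y2 + y3 >= 2
    y1, y2, y3 >= 0

Solving the primal: x* = (7.5, 4).
  primal value c^T x* = 15.5.
Solving the dual: y* = (0, 1.5, 0.5).
  dual value b^T y* = 15.5.
Strong duality: c^T x* = b^T y*. Confirmed.

15.5


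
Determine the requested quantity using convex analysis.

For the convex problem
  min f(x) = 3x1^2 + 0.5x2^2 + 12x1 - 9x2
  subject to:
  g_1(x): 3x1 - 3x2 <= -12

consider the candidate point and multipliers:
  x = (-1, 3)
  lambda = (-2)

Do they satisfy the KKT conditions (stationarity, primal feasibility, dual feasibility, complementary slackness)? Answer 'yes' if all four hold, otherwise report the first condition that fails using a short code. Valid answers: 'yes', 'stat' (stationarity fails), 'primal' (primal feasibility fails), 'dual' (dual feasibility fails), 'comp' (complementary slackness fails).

Gradient of f: grad f(x) = Q x + c = (6, -6)
Constraint values g_i(x) = a_i^T x - b_i:
  g_1((-1, 3)) = 0
Stationarity residual: grad f(x) + sum_i lambda_i a_i = (0, 0)
  -> stationarity OK
Primal feasibility (all g_i <= 0): OK
Dual feasibility (all lambda_i >= 0): FAILS
Complementary slackness (lambda_i * g_i(x) = 0 for all i): OK

Verdict: the first failing condition is dual_feasibility -> dual.

dual


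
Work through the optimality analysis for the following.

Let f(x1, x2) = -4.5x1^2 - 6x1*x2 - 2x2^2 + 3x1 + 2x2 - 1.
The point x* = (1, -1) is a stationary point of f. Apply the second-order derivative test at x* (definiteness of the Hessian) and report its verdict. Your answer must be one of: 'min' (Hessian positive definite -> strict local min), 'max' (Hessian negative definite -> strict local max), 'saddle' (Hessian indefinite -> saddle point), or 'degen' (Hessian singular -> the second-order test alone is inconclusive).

Compute the Hessian H = grad^2 f:
  H = [[-9, -6], [-6, -4]]
Verify stationarity: grad f(x*) = H x* + g = (0, 0).
Eigenvalues of H: -13, 0.
H has a zero eigenvalue (singular; negative semidefinite but not definite), so H is neither positive definite, negative definite, nor indefinite. The second-order test alone is inconclusive -> degen.
(Indeed, f is constant along the null direction of H through x*, so x* is not a strict local extremum.)

degen


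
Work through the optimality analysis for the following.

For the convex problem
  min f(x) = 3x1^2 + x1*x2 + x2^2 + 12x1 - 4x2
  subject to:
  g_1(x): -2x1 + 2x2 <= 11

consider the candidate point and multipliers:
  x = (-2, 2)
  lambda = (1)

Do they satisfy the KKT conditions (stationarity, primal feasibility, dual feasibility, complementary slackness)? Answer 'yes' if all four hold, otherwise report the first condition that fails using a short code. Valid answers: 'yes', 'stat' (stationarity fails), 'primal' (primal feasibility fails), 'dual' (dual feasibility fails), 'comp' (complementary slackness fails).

Gradient of f: grad f(x) = Q x + c = (2, -2)
Constraint values g_i(x) = a_i^T x - b_i:
  g_1((-2, 2)) = -3
Stationarity residual: grad f(x) + sum_i lambda_i a_i = (0, 0)
  -> stationarity OK
Primal feasibility (all g_i <= 0): OK
Dual feasibility (all lambda_i >= 0): OK
Complementary slackness (lambda_i * g_i(x) = 0 for all i): FAILS

Verdict: the first failing condition is complementary_slackness -> comp.

comp


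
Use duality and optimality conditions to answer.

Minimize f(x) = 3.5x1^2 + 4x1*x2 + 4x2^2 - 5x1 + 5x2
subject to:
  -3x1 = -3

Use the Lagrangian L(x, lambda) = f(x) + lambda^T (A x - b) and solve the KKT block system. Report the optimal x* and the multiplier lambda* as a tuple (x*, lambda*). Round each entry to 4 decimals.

Form the Lagrangian:
  L(x, lambda) = (1/2) x^T Q x + c^T x + lambda^T (A x - b)
Stationarity (grad_x L = 0): Q x + c + A^T lambda = 0.
Primal feasibility: A x = b.

This gives the KKT block system:
  [ Q   A^T ] [ x     ]   [-c ]
  [ A    0  ] [ lambda ] = [ b ]

Solving the linear system:
  x*      = (1, -1.125)
  lambda* = (-0.8333)
  f(x*)   = -6.5625

x* = (1, -1.125), lambda* = (-0.8333)
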